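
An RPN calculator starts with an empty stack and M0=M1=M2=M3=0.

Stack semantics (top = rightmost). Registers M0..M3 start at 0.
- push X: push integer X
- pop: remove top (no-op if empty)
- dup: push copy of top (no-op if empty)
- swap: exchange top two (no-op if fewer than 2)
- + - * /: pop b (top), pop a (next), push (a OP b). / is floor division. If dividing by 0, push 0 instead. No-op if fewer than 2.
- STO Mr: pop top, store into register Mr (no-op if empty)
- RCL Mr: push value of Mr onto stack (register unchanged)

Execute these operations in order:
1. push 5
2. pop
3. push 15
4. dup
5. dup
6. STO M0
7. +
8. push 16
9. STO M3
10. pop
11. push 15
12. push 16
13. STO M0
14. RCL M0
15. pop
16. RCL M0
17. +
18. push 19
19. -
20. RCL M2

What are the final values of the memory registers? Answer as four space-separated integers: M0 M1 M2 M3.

Answer: 16 0 0 16

Derivation:
After op 1 (push 5): stack=[5] mem=[0,0,0,0]
After op 2 (pop): stack=[empty] mem=[0,0,0,0]
After op 3 (push 15): stack=[15] mem=[0,0,0,0]
After op 4 (dup): stack=[15,15] mem=[0,0,0,0]
After op 5 (dup): stack=[15,15,15] mem=[0,0,0,0]
After op 6 (STO M0): stack=[15,15] mem=[15,0,0,0]
After op 7 (+): stack=[30] mem=[15,0,0,0]
After op 8 (push 16): stack=[30,16] mem=[15,0,0,0]
After op 9 (STO M3): stack=[30] mem=[15,0,0,16]
After op 10 (pop): stack=[empty] mem=[15,0,0,16]
After op 11 (push 15): stack=[15] mem=[15,0,0,16]
After op 12 (push 16): stack=[15,16] mem=[15,0,0,16]
After op 13 (STO M0): stack=[15] mem=[16,0,0,16]
After op 14 (RCL M0): stack=[15,16] mem=[16,0,0,16]
After op 15 (pop): stack=[15] mem=[16,0,0,16]
After op 16 (RCL M0): stack=[15,16] mem=[16,0,0,16]
After op 17 (+): stack=[31] mem=[16,0,0,16]
After op 18 (push 19): stack=[31,19] mem=[16,0,0,16]
After op 19 (-): stack=[12] mem=[16,0,0,16]
After op 20 (RCL M2): stack=[12,0] mem=[16,0,0,16]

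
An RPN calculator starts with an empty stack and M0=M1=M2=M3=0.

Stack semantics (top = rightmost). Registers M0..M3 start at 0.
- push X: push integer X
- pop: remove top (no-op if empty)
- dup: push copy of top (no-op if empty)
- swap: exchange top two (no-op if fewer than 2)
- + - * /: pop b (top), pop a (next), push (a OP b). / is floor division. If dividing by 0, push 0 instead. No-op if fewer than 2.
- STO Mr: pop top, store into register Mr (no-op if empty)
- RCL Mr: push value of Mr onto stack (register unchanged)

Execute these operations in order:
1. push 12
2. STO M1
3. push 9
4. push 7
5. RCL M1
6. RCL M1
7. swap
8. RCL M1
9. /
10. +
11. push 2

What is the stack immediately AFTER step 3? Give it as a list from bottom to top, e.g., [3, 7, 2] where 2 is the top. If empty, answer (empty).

After op 1 (push 12): stack=[12] mem=[0,0,0,0]
After op 2 (STO M1): stack=[empty] mem=[0,12,0,0]
After op 3 (push 9): stack=[9] mem=[0,12,0,0]

[9]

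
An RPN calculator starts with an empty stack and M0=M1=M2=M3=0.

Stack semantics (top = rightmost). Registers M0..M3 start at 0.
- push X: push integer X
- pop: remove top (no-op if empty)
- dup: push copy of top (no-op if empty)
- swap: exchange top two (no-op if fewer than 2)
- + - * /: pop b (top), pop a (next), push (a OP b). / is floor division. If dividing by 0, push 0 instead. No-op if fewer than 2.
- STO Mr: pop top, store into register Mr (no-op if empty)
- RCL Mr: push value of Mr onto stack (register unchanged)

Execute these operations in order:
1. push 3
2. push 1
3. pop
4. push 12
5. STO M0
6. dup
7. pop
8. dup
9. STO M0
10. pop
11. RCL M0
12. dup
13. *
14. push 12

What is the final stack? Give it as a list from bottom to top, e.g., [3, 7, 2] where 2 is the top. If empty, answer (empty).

After op 1 (push 3): stack=[3] mem=[0,0,0,0]
After op 2 (push 1): stack=[3,1] mem=[0,0,0,0]
After op 3 (pop): stack=[3] mem=[0,0,0,0]
After op 4 (push 12): stack=[3,12] mem=[0,0,0,0]
After op 5 (STO M0): stack=[3] mem=[12,0,0,0]
After op 6 (dup): stack=[3,3] mem=[12,0,0,0]
After op 7 (pop): stack=[3] mem=[12,0,0,0]
After op 8 (dup): stack=[3,3] mem=[12,0,0,0]
After op 9 (STO M0): stack=[3] mem=[3,0,0,0]
After op 10 (pop): stack=[empty] mem=[3,0,0,0]
After op 11 (RCL M0): stack=[3] mem=[3,0,0,0]
After op 12 (dup): stack=[3,3] mem=[3,0,0,0]
After op 13 (*): stack=[9] mem=[3,0,0,0]
After op 14 (push 12): stack=[9,12] mem=[3,0,0,0]

Answer: [9, 12]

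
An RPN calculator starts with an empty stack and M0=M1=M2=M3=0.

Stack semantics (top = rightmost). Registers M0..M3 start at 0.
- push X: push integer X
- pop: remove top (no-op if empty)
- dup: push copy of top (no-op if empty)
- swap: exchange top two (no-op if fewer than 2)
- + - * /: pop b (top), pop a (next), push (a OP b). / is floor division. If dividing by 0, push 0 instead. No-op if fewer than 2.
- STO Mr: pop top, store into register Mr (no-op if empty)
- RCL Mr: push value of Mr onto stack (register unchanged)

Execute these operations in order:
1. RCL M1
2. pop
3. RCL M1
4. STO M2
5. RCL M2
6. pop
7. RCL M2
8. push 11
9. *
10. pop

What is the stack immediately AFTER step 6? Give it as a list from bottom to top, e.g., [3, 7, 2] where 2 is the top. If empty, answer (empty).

After op 1 (RCL M1): stack=[0] mem=[0,0,0,0]
After op 2 (pop): stack=[empty] mem=[0,0,0,0]
After op 3 (RCL M1): stack=[0] mem=[0,0,0,0]
After op 4 (STO M2): stack=[empty] mem=[0,0,0,0]
After op 5 (RCL M2): stack=[0] mem=[0,0,0,0]
After op 6 (pop): stack=[empty] mem=[0,0,0,0]

(empty)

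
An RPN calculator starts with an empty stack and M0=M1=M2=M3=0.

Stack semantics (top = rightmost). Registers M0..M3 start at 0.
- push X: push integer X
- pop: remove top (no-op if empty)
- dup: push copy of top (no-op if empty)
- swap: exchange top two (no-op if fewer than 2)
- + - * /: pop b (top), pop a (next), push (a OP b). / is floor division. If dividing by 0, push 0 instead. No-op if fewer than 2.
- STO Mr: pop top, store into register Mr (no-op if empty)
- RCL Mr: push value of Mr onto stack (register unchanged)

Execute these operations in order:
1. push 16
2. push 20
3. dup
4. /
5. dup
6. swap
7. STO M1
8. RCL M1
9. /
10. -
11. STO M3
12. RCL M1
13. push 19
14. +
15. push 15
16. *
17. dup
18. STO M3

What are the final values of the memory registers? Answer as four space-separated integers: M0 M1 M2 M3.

Answer: 0 1 0 300

Derivation:
After op 1 (push 16): stack=[16] mem=[0,0,0,0]
After op 2 (push 20): stack=[16,20] mem=[0,0,0,0]
After op 3 (dup): stack=[16,20,20] mem=[0,0,0,0]
After op 4 (/): stack=[16,1] mem=[0,0,0,0]
After op 5 (dup): stack=[16,1,1] mem=[0,0,0,0]
After op 6 (swap): stack=[16,1,1] mem=[0,0,0,0]
After op 7 (STO M1): stack=[16,1] mem=[0,1,0,0]
After op 8 (RCL M1): stack=[16,1,1] mem=[0,1,0,0]
After op 9 (/): stack=[16,1] mem=[0,1,0,0]
After op 10 (-): stack=[15] mem=[0,1,0,0]
After op 11 (STO M3): stack=[empty] mem=[0,1,0,15]
After op 12 (RCL M1): stack=[1] mem=[0,1,0,15]
After op 13 (push 19): stack=[1,19] mem=[0,1,0,15]
After op 14 (+): stack=[20] mem=[0,1,0,15]
After op 15 (push 15): stack=[20,15] mem=[0,1,0,15]
After op 16 (*): stack=[300] mem=[0,1,0,15]
After op 17 (dup): stack=[300,300] mem=[0,1,0,15]
After op 18 (STO M3): stack=[300] mem=[0,1,0,300]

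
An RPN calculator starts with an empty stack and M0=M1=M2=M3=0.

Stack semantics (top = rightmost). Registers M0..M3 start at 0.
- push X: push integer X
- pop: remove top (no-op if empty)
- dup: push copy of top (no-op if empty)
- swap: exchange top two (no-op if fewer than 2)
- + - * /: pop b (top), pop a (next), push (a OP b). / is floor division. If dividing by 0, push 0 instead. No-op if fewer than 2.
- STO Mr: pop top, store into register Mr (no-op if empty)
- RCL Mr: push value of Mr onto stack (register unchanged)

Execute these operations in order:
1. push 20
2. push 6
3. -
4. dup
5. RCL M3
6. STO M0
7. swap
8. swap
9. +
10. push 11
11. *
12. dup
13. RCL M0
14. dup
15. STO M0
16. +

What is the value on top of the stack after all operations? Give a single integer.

Answer: 308

Derivation:
After op 1 (push 20): stack=[20] mem=[0,0,0,0]
After op 2 (push 6): stack=[20,6] mem=[0,0,0,0]
After op 3 (-): stack=[14] mem=[0,0,0,0]
After op 4 (dup): stack=[14,14] mem=[0,0,0,0]
After op 5 (RCL M3): stack=[14,14,0] mem=[0,0,0,0]
After op 6 (STO M0): stack=[14,14] mem=[0,0,0,0]
After op 7 (swap): stack=[14,14] mem=[0,0,0,0]
After op 8 (swap): stack=[14,14] mem=[0,0,0,0]
After op 9 (+): stack=[28] mem=[0,0,0,0]
After op 10 (push 11): stack=[28,11] mem=[0,0,0,0]
After op 11 (*): stack=[308] mem=[0,0,0,0]
After op 12 (dup): stack=[308,308] mem=[0,0,0,0]
After op 13 (RCL M0): stack=[308,308,0] mem=[0,0,0,0]
After op 14 (dup): stack=[308,308,0,0] mem=[0,0,0,0]
After op 15 (STO M0): stack=[308,308,0] mem=[0,0,0,0]
After op 16 (+): stack=[308,308] mem=[0,0,0,0]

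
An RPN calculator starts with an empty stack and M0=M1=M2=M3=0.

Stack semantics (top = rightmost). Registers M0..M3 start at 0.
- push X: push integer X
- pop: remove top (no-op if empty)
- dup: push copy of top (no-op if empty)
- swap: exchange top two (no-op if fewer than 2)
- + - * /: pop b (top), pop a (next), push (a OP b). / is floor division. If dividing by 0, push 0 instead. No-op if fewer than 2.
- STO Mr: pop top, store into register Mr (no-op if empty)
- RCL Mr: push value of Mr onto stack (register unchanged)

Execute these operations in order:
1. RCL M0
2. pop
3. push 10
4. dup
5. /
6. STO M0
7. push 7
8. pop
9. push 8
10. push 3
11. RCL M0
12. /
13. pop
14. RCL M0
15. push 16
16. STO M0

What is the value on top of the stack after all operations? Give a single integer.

Answer: 1

Derivation:
After op 1 (RCL M0): stack=[0] mem=[0,0,0,0]
After op 2 (pop): stack=[empty] mem=[0,0,0,0]
After op 3 (push 10): stack=[10] mem=[0,0,0,0]
After op 4 (dup): stack=[10,10] mem=[0,0,0,0]
After op 5 (/): stack=[1] mem=[0,0,0,0]
After op 6 (STO M0): stack=[empty] mem=[1,0,0,0]
After op 7 (push 7): stack=[7] mem=[1,0,0,0]
After op 8 (pop): stack=[empty] mem=[1,0,0,0]
After op 9 (push 8): stack=[8] mem=[1,0,0,0]
After op 10 (push 3): stack=[8,3] mem=[1,0,0,0]
After op 11 (RCL M0): stack=[8,3,1] mem=[1,0,0,0]
After op 12 (/): stack=[8,3] mem=[1,0,0,0]
After op 13 (pop): stack=[8] mem=[1,0,0,0]
After op 14 (RCL M0): stack=[8,1] mem=[1,0,0,0]
After op 15 (push 16): stack=[8,1,16] mem=[1,0,0,0]
After op 16 (STO M0): stack=[8,1] mem=[16,0,0,0]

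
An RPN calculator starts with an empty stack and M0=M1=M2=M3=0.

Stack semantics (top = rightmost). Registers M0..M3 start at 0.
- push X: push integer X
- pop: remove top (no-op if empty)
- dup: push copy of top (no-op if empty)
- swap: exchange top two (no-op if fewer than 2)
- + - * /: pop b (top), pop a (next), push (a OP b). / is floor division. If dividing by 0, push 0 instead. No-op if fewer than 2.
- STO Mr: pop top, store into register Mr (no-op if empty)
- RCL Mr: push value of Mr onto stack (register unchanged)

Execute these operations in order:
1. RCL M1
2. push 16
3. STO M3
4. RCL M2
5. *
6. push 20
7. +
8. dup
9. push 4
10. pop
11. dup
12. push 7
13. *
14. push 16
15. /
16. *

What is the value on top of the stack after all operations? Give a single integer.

Answer: 160

Derivation:
After op 1 (RCL M1): stack=[0] mem=[0,0,0,0]
After op 2 (push 16): stack=[0,16] mem=[0,0,0,0]
After op 3 (STO M3): stack=[0] mem=[0,0,0,16]
After op 4 (RCL M2): stack=[0,0] mem=[0,0,0,16]
After op 5 (*): stack=[0] mem=[0,0,0,16]
After op 6 (push 20): stack=[0,20] mem=[0,0,0,16]
After op 7 (+): stack=[20] mem=[0,0,0,16]
After op 8 (dup): stack=[20,20] mem=[0,0,0,16]
After op 9 (push 4): stack=[20,20,4] mem=[0,0,0,16]
After op 10 (pop): stack=[20,20] mem=[0,0,0,16]
After op 11 (dup): stack=[20,20,20] mem=[0,0,0,16]
After op 12 (push 7): stack=[20,20,20,7] mem=[0,0,0,16]
After op 13 (*): stack=[20,20,140] mem=[0,0,0,16]
After op 14 (push 16): stack=[20,20,140,16] mem=[0,0,0,16]
After op 15 (/): stack=[20,20,8] mem=[0,0,0,16]
After op 16 (*): stack=[20,160] mem=[0,0,0,16]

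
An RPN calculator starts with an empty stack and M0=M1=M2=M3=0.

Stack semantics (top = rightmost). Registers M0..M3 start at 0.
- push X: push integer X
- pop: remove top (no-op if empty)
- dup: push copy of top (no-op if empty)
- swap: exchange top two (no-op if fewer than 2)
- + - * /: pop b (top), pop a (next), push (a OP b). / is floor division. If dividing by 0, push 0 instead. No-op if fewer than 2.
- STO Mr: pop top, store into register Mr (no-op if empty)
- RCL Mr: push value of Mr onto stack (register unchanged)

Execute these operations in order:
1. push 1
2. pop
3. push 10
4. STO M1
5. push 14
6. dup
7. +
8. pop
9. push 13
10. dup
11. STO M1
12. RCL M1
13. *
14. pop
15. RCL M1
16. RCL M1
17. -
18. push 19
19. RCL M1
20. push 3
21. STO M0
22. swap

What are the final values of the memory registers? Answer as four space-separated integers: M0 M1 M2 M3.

Answer: 3 13 0 0

Derivation:
After op 1 (push 1): stack=[1] mem=[0,0,0,0]
After op 2 (pop): stack=[empty] mem=[0,0,0,0]
After op 3 (push 10): stack=[10] mem=[0,0,0,0]
After op 4 (STO M1): stack=[empty] mem=[0,10,0,0]
After op 5 (push 14): stack=[14] mem=[0,10,0,0]
After op 6 (dup): stack=[14,14] mem=[0,10,0,0]
After op 7 (+): stack=[28] mem=[0,10,0,0]
After op 8 (pop): stack=[empty] mem=[0,10,0,0]
After op 9 (push 13): stack=[13] mem=[0,10,0,0]
After op 10 (dup): stack=[13,13] mem=[0,10,0,0]
After op 11 (STO M1): stack=[13] mem=[0,13,0,0]
After op 12 (RCL M1): stack=[13,13] mem=[0,13,0,0]
After op 13 (*): stack=[169] mem=[0,13,0,0]
After op 14 (pop): stack=[empty] mem=[0,13,0,0]
After op 15 (RCL M1): stack=[13] mem=[0,13,0,0]
After op 16 (RCL M1): stack=[13,13] mem=[0,13,0,0]
After op 17 (-): stack=[0] mem=[0,13,0,0]
After op 18 (push 19): stack=[0,19] mem=[0,13,0,0]
After op 19 (RCL M1): stack=[0,19,13] mem=[0,13,0,0]
After op 20 (push 3): stack=[0,19,13,3] mem=[0,13,0,0]
After op 21 (STO M0): stack=[0,19,13] mem=[3,13,0,0]
After op 22 (swap): stack=[0,13,19] mem=[3,13,0,0]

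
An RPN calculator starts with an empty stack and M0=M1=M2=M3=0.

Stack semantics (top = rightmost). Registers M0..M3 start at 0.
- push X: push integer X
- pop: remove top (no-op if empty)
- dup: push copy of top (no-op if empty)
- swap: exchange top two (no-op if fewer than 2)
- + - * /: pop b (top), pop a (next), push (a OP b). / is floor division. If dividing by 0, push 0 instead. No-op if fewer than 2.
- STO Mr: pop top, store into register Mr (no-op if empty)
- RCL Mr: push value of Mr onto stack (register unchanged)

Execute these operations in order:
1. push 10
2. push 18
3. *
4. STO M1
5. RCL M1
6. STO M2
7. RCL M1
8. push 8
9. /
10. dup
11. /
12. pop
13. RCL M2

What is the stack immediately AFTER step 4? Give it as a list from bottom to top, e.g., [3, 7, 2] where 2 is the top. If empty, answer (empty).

After op 1 (push 10): stack=[10] mem=[0,0,0,0]
After op 2 (push 18): stack=[10,18] mem=[0,0,0,0]
After op 3 (*): stack=[180] mem=[0,0,0,0]
After op 4 (STO M1): stack=[empty] mem=[0,180,0,0]

(empty)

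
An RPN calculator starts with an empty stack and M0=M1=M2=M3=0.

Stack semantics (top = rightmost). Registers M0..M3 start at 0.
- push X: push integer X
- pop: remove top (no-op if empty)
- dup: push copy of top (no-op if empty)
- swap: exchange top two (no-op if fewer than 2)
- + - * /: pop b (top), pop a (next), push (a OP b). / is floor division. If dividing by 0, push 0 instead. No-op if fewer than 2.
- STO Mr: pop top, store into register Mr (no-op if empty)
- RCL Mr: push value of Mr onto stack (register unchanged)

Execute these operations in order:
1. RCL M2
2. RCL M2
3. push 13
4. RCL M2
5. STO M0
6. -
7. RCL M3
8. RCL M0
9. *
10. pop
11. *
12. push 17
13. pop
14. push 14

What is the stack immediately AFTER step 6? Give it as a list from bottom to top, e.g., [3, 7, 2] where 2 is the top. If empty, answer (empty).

After op 1 (RCL M2): stack=[0] mem=[0,0,0,0]
After op 2 (RCL M2): stack=[0,0] mem=[0,0,0,0]
After op 3 (push 13): stack=[0,0,13] mem=[0,0,0,0]
After op 4 (RCL M2): stack=[0,0,13,0] mem=[0,0,0,0]
After op 5 (STO M0): stack=[0,0,13] mem=[0,0,0,0]
After op 6 (-): stack=[0,-13] mem=[0,0,0,0]

[0, -13]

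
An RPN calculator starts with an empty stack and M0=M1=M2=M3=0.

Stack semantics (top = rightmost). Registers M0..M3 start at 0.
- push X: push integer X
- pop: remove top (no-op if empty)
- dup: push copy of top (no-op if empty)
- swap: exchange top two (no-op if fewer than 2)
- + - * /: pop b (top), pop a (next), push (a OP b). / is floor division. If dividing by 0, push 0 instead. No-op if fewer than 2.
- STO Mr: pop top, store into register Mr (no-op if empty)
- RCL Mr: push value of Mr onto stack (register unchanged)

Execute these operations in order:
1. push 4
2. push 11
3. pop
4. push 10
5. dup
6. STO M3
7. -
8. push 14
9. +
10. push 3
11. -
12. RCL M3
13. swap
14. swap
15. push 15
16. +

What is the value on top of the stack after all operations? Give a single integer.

After op 1 (push 4): stack=[4] mem=[0,0,0,0]
After op 2 (push 11): stack=[4,11] mem=[0,0,0,0]
After op 3 (pop): stack=[4] mem=[0,0,0,0]
After op 4 (push 10): stack=[4,10] mem=[0,0,0,0]
After op 5 (dup): stack=[4,10,10] mem=[0,0,0,0]
After op 6 (STO M3): stack=[4,10] mem=[0,0,0,10]
After op 7 (-): stack=[-6] mem=[0,0,0,10]
After op 8 (push 14): stack=[-6,14] mem=[0,0,0,10]
After op 9 (+): stack=[8] mem=[0,0,0,10]
After op 10 (push 3): stack=[8,3] mem=[0,0,0,10]
After op 11 (-): stack=[5] mem=[0,0,0,10]
After op 12 (RCL M3): stack=[5,10] mem=[0,0,0,10]
After op 13 (swap): stack=[10,5] mem=[0,0,0,10]
After op 14 (swap): stack=[5,10] mem=[0,0,0,10]
After op 15 (push 15): stack=[5,10,15] mem=[0,0,0,10]
After op 16 (+): stack=[5,25] mem=[0,0,0,10]

Answer: 25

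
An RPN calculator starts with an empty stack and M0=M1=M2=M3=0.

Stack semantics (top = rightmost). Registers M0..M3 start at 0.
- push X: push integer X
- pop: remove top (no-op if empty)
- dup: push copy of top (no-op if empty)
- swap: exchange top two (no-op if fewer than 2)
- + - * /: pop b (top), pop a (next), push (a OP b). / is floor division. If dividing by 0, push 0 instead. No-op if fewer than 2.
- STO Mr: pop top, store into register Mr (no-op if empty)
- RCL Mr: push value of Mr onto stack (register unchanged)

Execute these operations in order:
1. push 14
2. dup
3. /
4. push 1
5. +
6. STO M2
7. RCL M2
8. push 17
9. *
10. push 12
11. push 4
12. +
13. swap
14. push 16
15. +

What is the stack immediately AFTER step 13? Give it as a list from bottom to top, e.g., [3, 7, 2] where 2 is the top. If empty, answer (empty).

After op 1 (push 14): stack=[14] mem=[0,0,0,0]
After op 2 (dup): stack=[14,14] mem=[0,0,0,0]
After op 3 (/): stack=[1] mem=[0,0,0,0]
After op 4 (push 1): stack=[1,1] mem=[0,0,0,0]
After op 5 (+): stack=[2] mem=[0,0,0,0]
After op 6 (STO M2): stack=[empty] mem=[0,0,2,0]
After op 7 (RCL M2): stack=[2] mem=[0,0,2,0]
After op 8 (push 17): stack=[2,17] mem=[0,0,2,0]
After op 9 (*): stack=[34] mem=[0,0,2,0]
After op 10 (push 12): stack=[34,12] mem=[0,0,2,0]
After op 11 (push 4): stack=[34,12,4] mem=[0,0,2,0]
After op 12 (+): stack=[34,16] mem=[0,0,2,0]
After op 13 (swap): stack=[16,34] mem=[0,0,2,0]

[16, 34]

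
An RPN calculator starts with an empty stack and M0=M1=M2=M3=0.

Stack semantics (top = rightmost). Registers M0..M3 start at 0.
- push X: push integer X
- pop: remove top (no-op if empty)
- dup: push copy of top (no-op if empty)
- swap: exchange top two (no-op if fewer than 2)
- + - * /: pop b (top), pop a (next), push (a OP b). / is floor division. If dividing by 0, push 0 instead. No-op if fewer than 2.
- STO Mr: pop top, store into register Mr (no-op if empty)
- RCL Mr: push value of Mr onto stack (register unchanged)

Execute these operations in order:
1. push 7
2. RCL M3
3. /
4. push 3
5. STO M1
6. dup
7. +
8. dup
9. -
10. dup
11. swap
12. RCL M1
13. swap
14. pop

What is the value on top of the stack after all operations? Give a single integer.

After op 1 (push 7): stack=[7] mem=[0,0,0,0]
After op 2 (RCL M3): stack=[7,0] mem=[0,0,0,0]
After op 3 (/): stack=[0] mem=[0,0,0,0]
After op 4 (push 3): stack=[0,3] mem=[0,0,0,0]
After op 5 (STO M1): stack=[0] mem=[0,3,0,0]
After op 6 (dup): stack=[0,0] mem=[0,3,0,0]
After op 7 (+): stack=[0] mem=[0,3,0,0]
After op 8 (dup): stack=[0,0] mem=[0,3,0,0]
After op 9 (-): stack=[0] mem=[0,3,0,0]
After op 10 (dup): stack=[0,0] mem=[0,3,0,0]
After op 11 (swap): stack=[0,0] mem=[0,3,0,0]
After op 12 (RCL M1): stack=[0,0,3] mem=[0,3,0,0]
After op 13 (swap): stack=[0,3,0] mem=[0,3,0,0]
After op 14 (pop): stack=[0,3] mem=[0,3,0,0]

Answer: 3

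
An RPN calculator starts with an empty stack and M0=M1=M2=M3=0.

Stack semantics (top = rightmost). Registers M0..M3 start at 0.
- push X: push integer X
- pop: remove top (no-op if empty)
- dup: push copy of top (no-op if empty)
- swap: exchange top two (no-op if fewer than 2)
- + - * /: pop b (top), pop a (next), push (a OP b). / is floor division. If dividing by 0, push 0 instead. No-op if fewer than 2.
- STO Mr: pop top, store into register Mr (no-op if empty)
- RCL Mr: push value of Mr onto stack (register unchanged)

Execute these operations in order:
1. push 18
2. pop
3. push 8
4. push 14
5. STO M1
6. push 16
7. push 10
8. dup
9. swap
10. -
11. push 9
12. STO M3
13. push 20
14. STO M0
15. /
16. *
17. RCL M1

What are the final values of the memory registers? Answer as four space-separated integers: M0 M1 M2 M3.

After op 1 (push 18): stack=[18] mem=[0,0,0,0]
After op 2 (pop): stack=[empty] mem=[0,0,0,0]
After op 3 (push 8): stack=[8] mem=[0,0,0,0]
After op 4 (push 14): stack=[8,14] mem=[0,0,0,0]
After op 5 (STO M1): stack=[8] mem=[0,14,0,0]
After op 6 (push 16): stack=[8,16] mem=[0,14,0,0]
After op 7 (push 10): stack=[8,16,10] mem=[0,14,0,0]
After op 8 (dup): stack=[8,16,10,10] mem=[0,14,0,0]
After op 9 (swap): stack=[8,16,10,10] mem=[0,14,0,0]
After op 10 (-): stack=[8,16,0] mem=[0,14,0,0]
After op 11 (push 9): stack=[8,16,0,9] mem=[0,14,0,0]
After op 12 (STO M3): stack=[8,16,0] mem=[0,14,0,9]
After op 13 (push 20): stack=[8,16,0,20] mem=[0,14,0,9]
After op 14 (STO M0): stack=[8,16,0] mem=[20,14,0,9]
After op 15 (/): stack=[8,0] mem=[20,14,0,9]
After op 16 (*): stack=[0] mem=[20,14,0,9]
After op 17 (RCL M1): stack=[0,14] mem=[20,14,0,9]

Answer: 20 14 0 9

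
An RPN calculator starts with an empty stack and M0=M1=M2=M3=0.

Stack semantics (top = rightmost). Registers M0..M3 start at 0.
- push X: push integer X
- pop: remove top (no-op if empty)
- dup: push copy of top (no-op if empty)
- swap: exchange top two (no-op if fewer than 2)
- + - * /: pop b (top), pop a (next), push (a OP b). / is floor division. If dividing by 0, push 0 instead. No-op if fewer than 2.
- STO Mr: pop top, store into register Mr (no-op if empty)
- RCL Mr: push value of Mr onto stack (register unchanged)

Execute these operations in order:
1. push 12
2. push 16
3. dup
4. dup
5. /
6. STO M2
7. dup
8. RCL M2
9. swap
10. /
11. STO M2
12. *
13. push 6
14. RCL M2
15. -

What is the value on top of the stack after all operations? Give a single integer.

After op 1 (push 12): stack=[12] mem=[0,0,0,0]
After op 2 (push 16): stack=[12,16] mem=[0,0,0,0]
After op 3 (dup): stack=[12,16,16] mem=[0,0,0,0]
After op 4 (dup): stack=[12,16,16,16] mem=[0,0,0,0]
After op 5 (/): stack=[12,16,1] mem=[0,0,0,0]
After op 6 (STO M2): stack=[12,16] mem=[0,0,1,0]
After op 7 (dup): stack=[12,16,16] mem=[0,0,1,0]
After op 8 (RCL M2): stack=[12,16,16,1] mem=[0,0,1,0]
After op 9 (swap): stack=[12,16,1,16] mem=[0,0,1,0]
After op 10 (/): stack=[12,16,0] mem=[0,0,1,0]
After op 11 (STO M2): stack=[12,16] mem=[0,0,0,0]
After op 12 (*): stack=[192] mem=[0,0,0,0]
After op 13 (push 6): stack=[192,6] mem=[0,0,0,0]
After op 14 (RCL M2): stack=[192,6,0] mem=[0,0,0,0]
After op 15 (-): stack=[192,6] mem=[0,0,0,0]

Answer: 6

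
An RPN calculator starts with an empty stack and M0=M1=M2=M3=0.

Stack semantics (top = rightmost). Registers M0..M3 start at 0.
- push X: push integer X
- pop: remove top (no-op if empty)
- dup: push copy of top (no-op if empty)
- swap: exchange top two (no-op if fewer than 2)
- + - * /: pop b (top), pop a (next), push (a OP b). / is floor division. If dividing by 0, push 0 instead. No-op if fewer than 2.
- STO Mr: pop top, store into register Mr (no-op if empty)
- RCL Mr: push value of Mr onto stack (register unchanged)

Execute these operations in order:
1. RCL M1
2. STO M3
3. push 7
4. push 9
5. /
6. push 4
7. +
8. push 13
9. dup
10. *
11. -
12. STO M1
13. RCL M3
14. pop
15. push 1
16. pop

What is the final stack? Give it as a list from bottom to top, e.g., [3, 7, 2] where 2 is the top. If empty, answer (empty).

Answer: (empty)

Derivation:
After op 1 (RCL M1): stack=[0] mem=[0,0,0,0]
After op 2 (STO M3): stack=[empty] mem=[0,0,0,0]
After op 3 (push 7): stack=[7] mem=[0,0,0,0]
After op 4 (push 9): stack=[7,9] mem=[0,0,0,0]
After op 5 (/): stack=[0] mem=[0,0,0,0]
After op 6 (push 4): stack=[0,4] mem=[0,0,0,0]
After op 7 (+): stack=[4] mem=[0,0,0,0]
After op 8 (push 13): stack=[4,13] mem=[0,0,0,0]
After op 9 (dup): stack=[4,13,13] mem=[0,0,0,0]
After op 10 (*): stack=[4,169] mem=[0,0,0,0]
After op 11 (-): stack=[-165] mem=[0,0,0,0]
After op 12 (STO M1): stack=[empty] mem=[0,-165,0,0]
After op 13 (RCL M3): stack=[0] mem=[0,-165,0,0]
After op 14 (pop): stack=[empty] mem=[0,-165,0,0]
After op 15 (push 1): stack=[1] mem=[0,-165,0,0]
After op 16 (pop): stack=[empty] mem=[0,-165,0,0]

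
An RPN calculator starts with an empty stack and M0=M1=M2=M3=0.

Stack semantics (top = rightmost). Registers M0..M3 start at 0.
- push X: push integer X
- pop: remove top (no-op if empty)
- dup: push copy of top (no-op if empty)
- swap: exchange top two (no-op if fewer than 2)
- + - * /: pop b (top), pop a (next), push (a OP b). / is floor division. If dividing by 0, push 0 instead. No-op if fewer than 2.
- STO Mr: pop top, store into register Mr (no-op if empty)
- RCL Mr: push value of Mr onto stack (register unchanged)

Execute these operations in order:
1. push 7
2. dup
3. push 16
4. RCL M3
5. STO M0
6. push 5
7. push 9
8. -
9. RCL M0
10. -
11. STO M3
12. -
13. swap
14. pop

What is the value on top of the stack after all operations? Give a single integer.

After op 1 (push 7): stack=[7] mem=[0,0,0,0]
After op 2 (dup): stack=[7,7] mem=[0,0,0,0]
After op 3 (push 16): stack=[7,7,16] mem=[0,0,0,0]
After op 4 (RCL M3): stack=[7,7,16,0] mem=[0,0,0,0]
After op 5 (STO M0): stack=[7,7,16] mem=[0,0,0,0]
After op 6 (push 5): stack=[7,7,16,5] mem=[0,0,0,0]
After op 7 (push 9): stack=[7,7,16,5,9] mem=[0,0,0,0]
After op 8 (-): stack=[7,7,16,-4] mem=[0,0,0,0]
After op 9 (RCL M0): stack=[7,7,16,-4,0] mem=[0,0,0,0]
After op 10 (-): stack=[7,7,16,-4] mem=[0,0,0,0]
After op 11 (STO M3): stack=[7,7,16] mem=[0,0,0,-4]
After op 12 (-): stack=[7,-9] mem=[0,0,0,-4]
After op 13 (swap): stack=[-9,7] mem=[0,0,0,-4]
After op 14 (pop): stack=[-9] mem=[0,0,0,-4]

Answer: -9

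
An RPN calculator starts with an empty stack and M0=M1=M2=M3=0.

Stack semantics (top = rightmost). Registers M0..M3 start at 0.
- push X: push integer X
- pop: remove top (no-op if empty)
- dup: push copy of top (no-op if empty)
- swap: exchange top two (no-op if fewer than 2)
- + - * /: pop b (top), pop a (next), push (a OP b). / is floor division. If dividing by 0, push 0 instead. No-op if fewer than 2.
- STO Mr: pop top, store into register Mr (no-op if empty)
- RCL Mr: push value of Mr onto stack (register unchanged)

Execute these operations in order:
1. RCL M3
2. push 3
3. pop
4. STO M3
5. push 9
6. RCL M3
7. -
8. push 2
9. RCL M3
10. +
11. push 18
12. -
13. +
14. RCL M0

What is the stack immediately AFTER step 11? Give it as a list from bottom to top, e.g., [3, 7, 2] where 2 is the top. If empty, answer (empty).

After op 1 (RCL M3): stack=[0] mem=[0,0,0,0]
After op 2 (push 3): stack=[0,3] mem=[0,0,0,0]
After op 3 (pop): stack=[0] mem=[0,0,0,0]
After op 4 (STO M3): stack=[empty] mem=[0,0,0,0]
After op 5 (push 9): stack=[9] mem=[0,0,0,0]
After op 6 (RCL M3): stack=[9,0] mem=[0,0,0,0]
After op 7 (-): stack=[9] mem=[0,0,0,0]
After op 8 (push 2): stack=[9,2] mem=[0,0,0,0]
After op 9 (RCL M3): stack=[9,2,0] mem=[0,0,0,0]
After op 10 (+): stack=[9,2] mem=[0,0,0,0]
After op 11 (push 18): stack=[9,2,18] mem=[0,0,0,0]

[9, 2, 18]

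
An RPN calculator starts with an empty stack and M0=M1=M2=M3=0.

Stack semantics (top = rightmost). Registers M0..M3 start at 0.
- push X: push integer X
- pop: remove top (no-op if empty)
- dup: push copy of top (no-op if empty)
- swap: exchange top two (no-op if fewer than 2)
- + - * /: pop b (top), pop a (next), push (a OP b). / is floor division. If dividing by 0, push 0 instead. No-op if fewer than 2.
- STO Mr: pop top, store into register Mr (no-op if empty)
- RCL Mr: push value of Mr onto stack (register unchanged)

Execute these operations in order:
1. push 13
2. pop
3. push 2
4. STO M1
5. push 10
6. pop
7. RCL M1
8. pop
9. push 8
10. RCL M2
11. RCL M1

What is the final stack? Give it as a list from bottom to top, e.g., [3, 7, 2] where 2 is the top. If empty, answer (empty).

After op 1 (push 13): stack=[13] mem=[0,0,0,0]
After op 2 (pop): stack=[empty] mem=[0,0,0,0]
After op 3 (push 2): stack=[2] mem=[0,0,0,0]
After op 4 (STO M1): stack=[empty] mem=[0,2,0,0]
After op 5 (push 10): stack=[10] mem=[0,2,0,0]
After op 6 (pop): stack=[empty] mem=[0,2,0,0]
After op 7 (RCL M1): stack=[2] mem=[0,2,0,0]
After op 8 (pop): stack=[empty] mem=[0,2,0,0]
After op 9 (push 8): stack=[8] mem=[0,2,0,0]
After op 10 (RCL M2): stack=[8,0] mem=[0,2,0,0]
After op 11 (RCL M1): stack=[8,0,2] mem=[0,2,0,0]

Answer: [8, 0, 2]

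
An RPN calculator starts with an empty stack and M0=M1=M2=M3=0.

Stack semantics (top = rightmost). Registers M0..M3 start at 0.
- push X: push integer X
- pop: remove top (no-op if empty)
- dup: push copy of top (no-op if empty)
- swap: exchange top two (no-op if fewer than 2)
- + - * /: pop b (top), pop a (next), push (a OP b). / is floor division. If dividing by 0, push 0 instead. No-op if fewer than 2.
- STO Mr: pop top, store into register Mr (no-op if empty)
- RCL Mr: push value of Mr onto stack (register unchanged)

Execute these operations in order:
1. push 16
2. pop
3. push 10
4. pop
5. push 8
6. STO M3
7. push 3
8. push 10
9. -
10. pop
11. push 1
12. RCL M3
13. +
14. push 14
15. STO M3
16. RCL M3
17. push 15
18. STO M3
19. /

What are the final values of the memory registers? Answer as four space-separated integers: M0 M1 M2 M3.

After op 1 (push 16): stack=[16] mem=[0,0,0,0]
After op 2 (pop): stack=[empty] mem=[0,0,0,0]
After op 3 (push 10): stack=[10] mem=[0,0,0,0]
After op 4 (pop): stack=[empty] mem=[0,0,0,0]
After op 5 (push 8): stack=[8] mem=[0,0,0,0]
After op 6 (STO M3): stack=[empty] mem=[0,0,0,8]
After op 7 (push 3): stack=[3] mem=[0,0,0,8]
After op 8 (push 10): stack=[3,10] mem=[0,0,0,8]
After op 9 (-): stack=[-7] mem=[0,0,0,8]
After op 10 (pop): stack=[empty] mem=[0,0,0,8]
After op 11 (push 1): stack=[1] mem=[0,0,0,8]
After op 12 (RCL M3): stack=[1,8] mem=[0,0,0,8]
After op 13 (+): stack=[9] mem=[0,0,0,8]
After op 14 (push 14): stack=[9,14] mem=[0,0,0,8]
After op 15 (STO M3): stack=[9] mem=[0,0,0,14]
After op 16 (RCL M3): stack=[9,14] mem=[0,0,0,14]
After op 17 (push 15): stack=[9,14,15] mem=[0,0,0,14]
After op 18 (STO M3): stack=[9,14] mem=[0,0,0,15]
After op 19 (/): stack=[0] mem=[0,0,0,15]

Answer: 0 0 0 15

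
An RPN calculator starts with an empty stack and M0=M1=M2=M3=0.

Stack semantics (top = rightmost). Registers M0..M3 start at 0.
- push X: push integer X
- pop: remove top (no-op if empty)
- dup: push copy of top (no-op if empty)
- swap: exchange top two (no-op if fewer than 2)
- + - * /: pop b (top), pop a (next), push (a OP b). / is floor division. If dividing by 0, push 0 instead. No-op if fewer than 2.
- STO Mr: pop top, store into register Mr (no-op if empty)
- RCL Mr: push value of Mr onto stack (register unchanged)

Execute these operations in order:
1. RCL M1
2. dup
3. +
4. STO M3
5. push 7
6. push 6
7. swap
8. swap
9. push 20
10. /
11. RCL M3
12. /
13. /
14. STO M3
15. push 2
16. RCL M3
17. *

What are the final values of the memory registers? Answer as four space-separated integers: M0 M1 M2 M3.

After op 1 (RCL M1): stack=[0] mem=[0,0,0,0]
After op 2 (dup): stack=[0,0] mem=[0,0,0,0]
After op 3 (+): stack=[0] mem=[0,0,0,0]
After op 4 (STO M3): stack=[empty] mem=[0,0,0,0]
After op 5 (push 7): stack=[7] mem=[0,0,0,0]
After op 6 (push 6): stack=[7,6] mem=[0,0,0,0]
After op 7 (swap): stack=[6,7] mem=[0,0,0,0]
After op 8 (swap): stack=[7,6] mem=[0,0,0,0]
After op 9 (push 20): stack=[7,6,20] mem=[0,0,0,0]
After op 10 (/): stack=[7,0] mem=[0,0,0,0]
After op 11 (RCL M3): stack=[7,0,0] mem=[0,0,0,0]
After op 12 (/): stack=[7,0] mem=[0,0,0,0]
After op 13 (/): stack=[0] mem=[0,0,0,0]
After op 14 (STO M3): stack=[empty] mem=[0,0,0,0]
After op 15 (push 2): stack=[2] mem=[0,0,0,0]
After op 16 (RCL M3): stack=[2,0] mem=[0,0,0,0]
After op 17 (*): stack=[0] mem=[0,0,0,0]

Answer: 0 0 0 0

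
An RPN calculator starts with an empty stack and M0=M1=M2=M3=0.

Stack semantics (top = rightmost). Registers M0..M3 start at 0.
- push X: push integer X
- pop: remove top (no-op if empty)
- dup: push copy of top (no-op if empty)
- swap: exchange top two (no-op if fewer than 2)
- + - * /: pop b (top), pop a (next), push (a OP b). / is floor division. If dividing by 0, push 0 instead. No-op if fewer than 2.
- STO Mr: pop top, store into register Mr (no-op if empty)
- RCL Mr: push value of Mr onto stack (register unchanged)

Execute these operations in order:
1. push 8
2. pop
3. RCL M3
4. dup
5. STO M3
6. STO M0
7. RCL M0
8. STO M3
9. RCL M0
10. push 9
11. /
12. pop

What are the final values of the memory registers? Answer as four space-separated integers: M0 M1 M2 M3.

After op 1 (push 8): stack=[8] mem=[0,0,0,0]
After op 2 (pop): stack=[empty] mem=[0,0,0,0]
After op 3 (RCL M3): stack=[0] mem=[0,0,0,0]
After op 4 (dup): stack=[0,0] mem=[0,0,0,0]
After op 5 (STO M3): stack=[0] mem=[0,0,0,0]
After op 6 (STO M0): stack=[empty] mem=[0,0,0,0]
After op 7 (RCL M0): stack=[0] mem=[0,0,0,0]
After op 8 (STO M3): stack=[empty] mem=[0,0,0,0]
After op 9 (RCL M0): stack=[0] mem=[0,0,0,0]
After op 10 (push 9): stack=[0,9] mem=[0,0,0,0]
After op 11 (/): stack=[0] mem=[0,0,0,0]
After op 12 (pop): stack=[empty] mem=[0,0,0,0]

Answer: 0 0 0 0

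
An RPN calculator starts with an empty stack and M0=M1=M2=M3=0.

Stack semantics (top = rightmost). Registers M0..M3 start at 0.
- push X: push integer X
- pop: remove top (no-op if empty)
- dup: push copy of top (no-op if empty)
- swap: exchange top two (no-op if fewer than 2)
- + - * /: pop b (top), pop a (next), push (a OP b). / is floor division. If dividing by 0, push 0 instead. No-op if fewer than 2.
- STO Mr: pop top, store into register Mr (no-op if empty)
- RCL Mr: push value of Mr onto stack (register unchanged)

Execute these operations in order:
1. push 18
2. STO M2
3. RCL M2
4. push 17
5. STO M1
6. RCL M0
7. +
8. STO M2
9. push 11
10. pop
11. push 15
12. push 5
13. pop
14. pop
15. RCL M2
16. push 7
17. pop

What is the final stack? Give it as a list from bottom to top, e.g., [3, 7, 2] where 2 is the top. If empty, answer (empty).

After op 1 (push 18): stack=[18] mem=[0,0,0,0]
After op 2 (STO M2): stack=[empty] mem=[0,0,18,0]
After op 3 (RCL M2): stack=[18] mem=[0,0,18,0]
After op 4 (push 17): stack=[18,17] mem=[0,0,18,0]
After op 5 (STO M1): stack=[18] mem=[0,17,18,0]
After op 6 (RCL M0): stack=[18,0] mem=[0,17,18,0]
After op 7 (+): stack=[18] mem=[0,17,18,0]
After op 8 (STO M2): stack=[empty] mem=[0,17,18,0]
After op 9 (push 11): stack=[11] mem=[0,17,18,0]
After op 10 (pop): stack=[empty] mem=[0,17,18,0]
After op 11 (push 15): stack=[15] mem=[0,17,18,0]
After op 12 (push 5): stack=[15,5] mem=[0,17,18,0]
After op 13 (pop): stack=[15] mem=[0,17,18,0]
After op 14 (pop): stack=[empty] mem=[0,17,18,0]
After op 15 (RCL M2): stack=[18] mem=[0,17,18,0]
After op 16 (push 7): stack=[18,7] mem=[0,17,18,0]
After op 17 (pop): stack=[18] mem=[0,17,18,0]

Answer: [18]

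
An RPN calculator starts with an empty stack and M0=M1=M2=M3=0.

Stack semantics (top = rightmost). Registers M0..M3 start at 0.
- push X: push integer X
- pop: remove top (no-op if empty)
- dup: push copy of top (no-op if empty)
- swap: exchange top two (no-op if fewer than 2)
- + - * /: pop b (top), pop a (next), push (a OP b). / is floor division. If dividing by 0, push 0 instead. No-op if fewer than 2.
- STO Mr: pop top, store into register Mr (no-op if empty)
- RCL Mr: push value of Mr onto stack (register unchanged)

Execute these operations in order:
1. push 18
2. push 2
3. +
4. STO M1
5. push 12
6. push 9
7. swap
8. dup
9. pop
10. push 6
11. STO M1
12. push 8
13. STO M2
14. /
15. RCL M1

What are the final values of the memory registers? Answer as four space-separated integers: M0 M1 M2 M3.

Answer: 0 6 8 0

Derivation:
After op 1 (push 18): stack=[18] mem=[0,0,0,0]
After op 2 (push 2): stack=[18,2] mem=[0,0,0,0]
After op 3 (+): stack=[20] mem=[0,0,0,0]
After op 4 (STO M1): stack=[empty] mem=[0,20,0,0]
After op 5 (push 12): stack=[12] mem=[0,20,0,0]
After op 6 (push 9): stack=[12,9] mem=[0,20,0,0]
After op 7 (swap): stack=[9,12] mem=[0,20,0,0]
After op 8 (dup): stack=[9,12,12] mem=[0,20,0,0]
After op 9 (pop): stack=[9,12] mem=[0,20,0,0]
After op 10 (push 6): stack=[9,12,6] mem=[0,20,0,0]
After op 11 (STO M1): stack=[9,12] mem=[0,6,0,0]
After op 12 (push 8): stack=[9,12,8] mem=[0,6,0,0]
After op 13 (STO M2): stack=[9,12] mem=[0,6,8,0]
After op 14 (/): stack=[0] mem=[0,6,8,0]
After op 15 (RCL M1): stack=[0,6] mem=[0,6,8,0]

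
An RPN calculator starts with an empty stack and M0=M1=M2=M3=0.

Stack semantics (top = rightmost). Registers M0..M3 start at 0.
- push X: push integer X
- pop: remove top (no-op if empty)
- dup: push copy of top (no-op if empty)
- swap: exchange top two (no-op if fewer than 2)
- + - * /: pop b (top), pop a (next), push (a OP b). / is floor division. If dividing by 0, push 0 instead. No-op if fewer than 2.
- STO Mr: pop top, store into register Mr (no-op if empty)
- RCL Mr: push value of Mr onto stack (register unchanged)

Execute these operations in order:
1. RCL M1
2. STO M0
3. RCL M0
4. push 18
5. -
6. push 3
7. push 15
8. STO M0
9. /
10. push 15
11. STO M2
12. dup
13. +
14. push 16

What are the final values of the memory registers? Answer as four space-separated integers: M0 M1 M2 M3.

Answer: 15 0 15 0

Derivation:
After op 1 (RCL M1): stack=[0] mem=[0,0,0,0]
After op 2 (STO M0): stack=[empty] mem=[0,0,0,0]
After op 3 (RCL M0): stack=[0] mem=[0,0,0,0]
After op 4 (push 18): stack=[0,18] mem=[0,0,0,0]
After op 5 (-): stack=[-18] mem=[0,0,0,0]
After op 6 (push 3): stack=[-18,3] mem=[0,0,0,0]
After op 7 (push 15): stack=[-18,3,15] mem=[0,0,0,0]
After op 8 (STO M0): stack=[-18,3] mem=[15,0,0,0]
After op 9 (/): stack=[-6] mem=[15,0,0,0]
After op 10 (push 15): stack=[-6,15] mem=[15,0,0,0]
After op 11 (STO M2): stack=[-6] mem=[15,0,15,0]
After op 12 (dup): stack=[-6,-6] mem=[15,0,15,0]
After op 13 (+): stack=[-12] mem=[15,0,15,0]
After op 14 (push 16): stack=[-12,16] mem=[15,0,15,0]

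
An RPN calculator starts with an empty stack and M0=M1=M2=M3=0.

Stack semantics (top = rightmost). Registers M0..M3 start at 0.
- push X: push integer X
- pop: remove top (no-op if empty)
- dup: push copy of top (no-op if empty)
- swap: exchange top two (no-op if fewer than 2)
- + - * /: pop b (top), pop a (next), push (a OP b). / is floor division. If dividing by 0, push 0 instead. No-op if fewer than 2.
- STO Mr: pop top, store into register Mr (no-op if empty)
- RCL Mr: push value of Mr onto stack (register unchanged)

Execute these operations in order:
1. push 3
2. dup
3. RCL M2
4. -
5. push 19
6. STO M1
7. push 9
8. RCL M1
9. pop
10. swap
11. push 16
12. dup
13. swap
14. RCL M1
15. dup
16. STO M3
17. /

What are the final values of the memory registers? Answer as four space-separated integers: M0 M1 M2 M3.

After op 1 (push 3): stack=[3] mem=[0,0,0,0]
After op 2 (dup): stack=[3,3] mem=[0,0,0,0]
After op 3 (RCL M2): stack=[3,3,0] mem=[0,0,0,0]
After op 4 (-): stack=[3,3] mem=[0,0,0,0]
After op 5 (push 19): stack=[3,3,19] mem=[0,0,0,0]
After op 6 (STO M1): stack=[3,3] mem=[0,19,0,0]
After op 7 (push 9): stack=[3,3,9] mem=[0,19,0,0]
After op 8 (RCL M1): stack=[3,3,9,19] mem=[0,19,0,0]
After op 9 (pop): stack=[3,3,9] mem=[0,19,0,0]
After op 10 (swap): stack=[3,9,3] mem=[0,19,0,0]
After op 11 (push 16): stack=[3,9,3,16] mem=[0,19,0,0]
After op 12 (dup): stack=[3,9,3,16,16] mem=[0,19,0,0]
After op 13 (swap): stack=[3,9,3,16,16] mem=[0,19,0,0]
After op 14 (RCL M1): stack=[3,9,3,16,16,19] mem=[0,19,0,0]
After op 15 (dup): stack=[3,9,3,16,16,19,19] mem=[0,19,0,0]
After op 16 (STO M3): stack=[3,9,3,16,16,19] mem=[0,19,0,19]
After op 17 (/): stack=[3,9,3,16,0] mem=[0,19,0,19]

Answer: 0 19 0 19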